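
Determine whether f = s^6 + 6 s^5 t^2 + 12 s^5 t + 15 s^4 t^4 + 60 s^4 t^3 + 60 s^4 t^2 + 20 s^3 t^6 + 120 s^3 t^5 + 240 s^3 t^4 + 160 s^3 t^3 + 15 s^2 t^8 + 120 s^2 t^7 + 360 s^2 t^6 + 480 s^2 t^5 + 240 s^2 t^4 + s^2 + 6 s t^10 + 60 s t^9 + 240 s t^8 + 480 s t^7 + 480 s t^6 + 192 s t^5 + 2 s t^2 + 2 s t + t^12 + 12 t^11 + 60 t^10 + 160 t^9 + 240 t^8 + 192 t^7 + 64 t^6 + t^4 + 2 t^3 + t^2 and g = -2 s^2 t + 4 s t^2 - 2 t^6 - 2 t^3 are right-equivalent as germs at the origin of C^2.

The Hessian of f at 0 has rank 1. Corank 1: A-series; mu = 5 gives A_5. The Hessian of g at 0 has rank 0. Corank 2; j^3 = -2*t*(s - t)^2 has shape L^2 M (L != M), so D-series; mu = 7 gives D_7. f is A_5 but g is D_7, hence not right-equivalent.

No.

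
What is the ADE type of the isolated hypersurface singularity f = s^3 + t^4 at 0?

E_{6}

The Hessian of f at 0 is [[0, 0], [0, 0]] with rank 0, so corank 2. A Groebner basis of the Jacobian ideal J(f) in C{s,t} is {t^3, s^2}; counting standard monomials gives mu = 6. Corank 2; j^3 = s^3 is a perfect cube, so E-series; the 4-jet and mu = 6 give E_6.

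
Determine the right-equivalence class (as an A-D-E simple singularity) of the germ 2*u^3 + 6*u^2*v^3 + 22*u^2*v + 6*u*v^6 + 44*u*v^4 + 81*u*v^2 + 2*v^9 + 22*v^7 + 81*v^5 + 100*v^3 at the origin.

The Hessian of f at 0 is [[0, 0], [0, 0]] with rank 0, so corank 2. A Groebner basis of the Jacobian ideal J(f) in C{u,v} is {v^3, u^2 - 39*v^2/2, u*v + 9*v^2/2}; counting standard monomials gives mu = 4. Corank 2; j^3 = (u + 4*v)*(2*u^2 + 14*u*v + 25*v^2) splits into three distinct lines over C (the quadratic factor has nonzero discriminant), so D_4.

D4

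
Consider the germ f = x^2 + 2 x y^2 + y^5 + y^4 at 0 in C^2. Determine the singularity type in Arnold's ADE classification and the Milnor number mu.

The Hessian of f at 0 has rank 1. Corank 1: A-series; mu = 4 gives A_4.

Type A_4, Milnor number mu = 4.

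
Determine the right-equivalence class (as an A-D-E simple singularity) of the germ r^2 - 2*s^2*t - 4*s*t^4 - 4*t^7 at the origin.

The Hessian of f at 0 has rank 1. Corank 2; j^3 = -2*s^2*t has shape L^2 M (L != M), so D-series; mu = 8 gives D_8.

D_{8}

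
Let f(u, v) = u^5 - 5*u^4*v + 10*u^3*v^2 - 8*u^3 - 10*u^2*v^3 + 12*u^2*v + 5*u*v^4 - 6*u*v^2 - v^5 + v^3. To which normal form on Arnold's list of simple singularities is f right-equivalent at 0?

The Hessian of f at 0 has rank 0. Corank 2; j^3 = -(2*u - v)^3 is a perfect cube, so E-series; the 5-jet and mu = 8 give E_8.

E_{8}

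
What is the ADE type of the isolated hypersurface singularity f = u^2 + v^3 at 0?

A2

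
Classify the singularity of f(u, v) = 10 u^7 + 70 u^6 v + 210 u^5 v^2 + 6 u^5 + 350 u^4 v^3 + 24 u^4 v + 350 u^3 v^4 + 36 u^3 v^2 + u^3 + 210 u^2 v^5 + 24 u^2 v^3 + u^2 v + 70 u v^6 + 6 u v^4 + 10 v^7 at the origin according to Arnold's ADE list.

D_{8}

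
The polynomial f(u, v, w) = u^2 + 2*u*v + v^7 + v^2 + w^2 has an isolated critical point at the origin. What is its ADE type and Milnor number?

The Hessian of f at 0 has rank 2. Corank 1: A-series; mu = 6 gives A_6.

Type A_6, Milnor number mu = 6.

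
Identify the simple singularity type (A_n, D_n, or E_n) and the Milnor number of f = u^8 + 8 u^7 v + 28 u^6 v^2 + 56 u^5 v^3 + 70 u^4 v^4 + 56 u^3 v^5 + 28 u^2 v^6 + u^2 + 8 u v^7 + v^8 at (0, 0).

Type A_7, Milnor number mu = 7.

The Hessian of f at 0 is [[2, 0], [0, 0]] with rank 1, so corank 1. A Groebner basis of the Jacobian ideal J(f) in C{u,v} is {v^7, u}; counting standard monomials gives mu = 7. Corank 1: A-series; mu = 7 gives A_7.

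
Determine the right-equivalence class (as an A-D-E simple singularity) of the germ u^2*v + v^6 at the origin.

The Hessian of f at 0 has rank 0. Corank 2; j^3 = u^2*v has shape L^2 M (L != M), so D-series; mu = 7 gives D_7.

D7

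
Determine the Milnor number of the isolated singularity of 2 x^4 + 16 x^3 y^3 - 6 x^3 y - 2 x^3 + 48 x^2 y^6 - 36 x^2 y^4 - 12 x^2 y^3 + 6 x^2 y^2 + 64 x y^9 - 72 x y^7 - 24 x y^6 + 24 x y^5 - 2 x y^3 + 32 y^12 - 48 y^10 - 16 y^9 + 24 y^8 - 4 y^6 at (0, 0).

The Hessian of f at 0 has rank 0. Corank 2; j^3 = -2*x^3 is a perfect cube, so E-series; the 4-jet and mu = 7 give E_7.

7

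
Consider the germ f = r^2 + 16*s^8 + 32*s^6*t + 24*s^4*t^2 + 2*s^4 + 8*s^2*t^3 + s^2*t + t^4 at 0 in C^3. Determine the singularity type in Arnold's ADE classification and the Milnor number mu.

Type D_5, Milnor number mu = 5.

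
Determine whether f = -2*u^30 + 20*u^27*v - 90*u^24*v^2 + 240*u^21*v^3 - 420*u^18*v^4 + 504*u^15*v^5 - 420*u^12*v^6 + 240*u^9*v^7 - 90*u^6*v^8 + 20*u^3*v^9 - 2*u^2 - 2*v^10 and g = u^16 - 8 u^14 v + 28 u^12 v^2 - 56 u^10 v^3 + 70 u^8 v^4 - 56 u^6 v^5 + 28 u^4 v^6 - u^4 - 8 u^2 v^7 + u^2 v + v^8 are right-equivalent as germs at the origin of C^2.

The Hessian of f at 0 is [[-4, 0], [0, 0]] with rank 1, so corank 1. A Groebner basis of the Jacobian ideal J(f) in C{u,v} is {v^9, u}; counting standard monomials gives mu = 9. Corank 1: A-series; mu = 9 gives A_9. The Hessian of g at 0 is [[0, 0], [0, 0]] with rank 0, so corank 2. A Groebner basis of the Jacobian ideal J(g) in C{u,v} is {u^2/8 + v^7, u^3, u*v}; counting standard monomials gives mu = 9. Corank 2; j^3 = u^2*v has shape L^2 M (L != M), so D-series; mu = 9 gives D_9. f is A_9 but g is D_9, hence not right-equivalent.

No.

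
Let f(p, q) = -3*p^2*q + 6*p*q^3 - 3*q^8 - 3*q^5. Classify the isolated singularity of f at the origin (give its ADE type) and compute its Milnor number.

The Hessian of f at 0 is [[0, 0], [0, 0]] with rank 0, so corank 2. A Groebner basis of the Jacobian ideal J(f) in C{p,q} is {p^4, p^3*q + p^2/8 - p*q^2/8, -p^3 + p^2*q^2, -p*q + q^3}; counting standard monomials gives mu = 9. Corank 2; j^3 = -3*p^2*q has shape L^2 M (L != M), so D-series; mu = 9 gives D_9.

Type D9, Milnor number mu = 9.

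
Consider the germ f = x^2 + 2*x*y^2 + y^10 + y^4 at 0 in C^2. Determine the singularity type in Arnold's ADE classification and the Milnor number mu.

Type A9, Milnor number mu = 9.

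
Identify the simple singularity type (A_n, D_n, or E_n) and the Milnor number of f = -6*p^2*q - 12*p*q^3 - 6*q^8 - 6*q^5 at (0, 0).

The Hessian of f at 0 has rank 0. Corank 2; j^3 = -6*p^2*q has shape L^2 M (L != M), so D-series; mu = 9 gives D_9.

Type D_9, Milnor number mu = 9.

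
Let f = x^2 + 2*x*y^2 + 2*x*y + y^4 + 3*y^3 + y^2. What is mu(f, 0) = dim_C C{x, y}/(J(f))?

2

The Hessian of f at 0 has rank 1. Corank 1: A-series; mu = 2 gives A_2.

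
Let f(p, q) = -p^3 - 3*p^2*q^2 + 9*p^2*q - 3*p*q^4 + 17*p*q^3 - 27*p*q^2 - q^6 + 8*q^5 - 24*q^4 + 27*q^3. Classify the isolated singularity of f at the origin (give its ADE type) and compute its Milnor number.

The Hessian of f at 0 is [[0, 0], [0, 0]] with rank 0, so corank 2. A Groebner basis of the Jacobian ideal J(f) in C{p,q} is {-p^2 + 6*p*q + q^4 - q^3/3 - 9*q^2, p^3 + 30*p^2 - 180*p*q - 17*q^3 + 270*q^2, p^2*q + 19*p^2/3 - 38*p*q - 62*q^3/9 + 57*q^2, p^2 + p*q^2 - 6*p*q - 8*q^3/3 + 9*q^2}; counting standard monomials gives mu = 7. Corank 2; j^3 = -(p - 3*q)^3 is a perfect cube, so E-series; the 4-jet and mu = 7 give E_7.

Type E7, Milnor number mu = 7.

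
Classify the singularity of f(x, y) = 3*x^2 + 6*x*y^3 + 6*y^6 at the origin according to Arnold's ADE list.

A_5

The Hessian of f at 0 has rank 1. Corank 1: A-series; mu = 5 gives A_5.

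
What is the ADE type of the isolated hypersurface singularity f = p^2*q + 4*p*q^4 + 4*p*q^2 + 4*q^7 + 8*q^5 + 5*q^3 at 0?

D_4

The Hessian of f at 0 has rank 0. Corank 2; j^3 = q*(p^2 + 4*p*q + 5*q^2) splits into three distinct lines over C (the quadratic factor has nonzero discriminant), so D_4.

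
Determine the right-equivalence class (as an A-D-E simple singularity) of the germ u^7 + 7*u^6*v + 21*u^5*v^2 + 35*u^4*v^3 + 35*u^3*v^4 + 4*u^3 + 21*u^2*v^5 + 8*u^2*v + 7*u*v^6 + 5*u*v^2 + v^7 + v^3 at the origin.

The Hessian of f at 0 is [[0, 0], [0, 0]] with rank 0, so corank 2. A Groebner basis of the Jacobian ideal J(f) in C{u,v} is {-128*u*v/7 + v^6 - 64*v^2/7, u*v^2 + v^3/2, u^2 + 3*u*v/2 + v^2/2}; counting standard monomials gives mu = 8. Corank 2; j^3 = (u + v)*(2*u + v)^2 has shape L^2 M (L != M), so D-series; mu = 8 gives D_8.

D_{8}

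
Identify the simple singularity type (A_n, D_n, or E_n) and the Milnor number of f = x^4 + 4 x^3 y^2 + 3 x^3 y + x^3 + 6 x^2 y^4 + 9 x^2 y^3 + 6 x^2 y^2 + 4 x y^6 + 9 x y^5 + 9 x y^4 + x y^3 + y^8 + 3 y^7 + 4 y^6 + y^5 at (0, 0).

The Hessian of f at 0 is [[0, 0], [0, 0]] with rank 0, so corank 2. A Groebner basis of the Jacobian ideal J(f) in C{x,y} is {3*x^2/2 + y^4 + y^3/2, x^3, x^2*y - x^2/2 - y^3/6, -x^2/2 + x*y^2 - y^3/6}; counting standard monomials gives mu = 7. Corank 2; j^3 = x^3 is a perfect cube, so E-series; the 4-jet and mu = 7 give E_7.

Type E_7, Milnor number mu = 7.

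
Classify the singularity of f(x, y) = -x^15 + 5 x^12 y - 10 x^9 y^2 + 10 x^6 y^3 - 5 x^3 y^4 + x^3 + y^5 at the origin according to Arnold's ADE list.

The Hessian of f at 0 has rank 0. Corank 2; j^3 = x^3 is a perfect cube, so E-series; the 5-jet and mu = 8 give E_8.

E8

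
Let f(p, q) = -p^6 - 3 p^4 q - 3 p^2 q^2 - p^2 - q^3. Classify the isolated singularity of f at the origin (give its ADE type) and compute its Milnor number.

The Hessian of f at 0 has rank 1. Corank 1: A-series; mu = 2 gives A_2.

Type A_2, Milnor number mu = 2.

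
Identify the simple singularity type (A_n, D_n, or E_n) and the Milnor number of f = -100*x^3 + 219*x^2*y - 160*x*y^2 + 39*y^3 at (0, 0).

The Hessian of f at 0 has rank 0. Corank 2; j^3 = -(4*x - 3*y)*(25*x^2 - 36*x*y + 13*y^2) splits into three distinct lines over C (the quadratic factor has nonzero discriminant), so D_4.

Type D_{4}, Milnor number mu = 4.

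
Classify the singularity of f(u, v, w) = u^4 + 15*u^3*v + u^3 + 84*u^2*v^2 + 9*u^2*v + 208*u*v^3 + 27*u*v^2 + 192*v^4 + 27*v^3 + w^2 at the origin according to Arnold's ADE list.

E_7

The Hessian of f at 0 has rank 1. Corank 2; j^3 = (u + 3*v)^3 is a perfect cube, so E-series; the 4-jet and mu = 7 give E_7.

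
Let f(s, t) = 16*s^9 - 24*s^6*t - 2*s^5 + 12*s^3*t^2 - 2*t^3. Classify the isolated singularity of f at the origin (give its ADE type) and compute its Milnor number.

The Hessian of f at 0 is [[0, 0], [0, 0]] with rank 0, so corank 2. A Groebner basis of the Jacobian ideal J(f) in C{s,t} is {s^4, s^3*t - t^2/4, s*t^2, t^3}; counting standard monomials gives mu = 8. Corank 2; j^3 = -2*t^3 is a perfect cube, so E-series; the 5-jet and mu = 8 give E_8.

Type E_8, Milnor number mu = 8.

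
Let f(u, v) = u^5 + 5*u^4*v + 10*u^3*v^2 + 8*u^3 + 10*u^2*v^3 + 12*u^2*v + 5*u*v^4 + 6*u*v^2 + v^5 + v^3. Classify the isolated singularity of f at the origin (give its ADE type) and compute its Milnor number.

The Hessian of f at 0 is [[0, 0], [0, 0]] with rank 0, so corank 2. A Groebner basis of the Jacobian ideal J(f) in C{u,v} is {v^5, u*v^3 + 5*v^4/8, u^2 + u*v + v^2/4}; counting standard monomials gives mu = 8. Corank 2; j^3 = (2*u + v)^3 is a perfect cube, so E-series; the 5-jet and mu = 8 give E_8.

Type E_{8}, Milnor number mu = 8.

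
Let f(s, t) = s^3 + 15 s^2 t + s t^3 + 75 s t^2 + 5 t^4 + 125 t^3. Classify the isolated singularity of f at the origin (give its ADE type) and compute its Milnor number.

Type E7, Milnor number mu = 7.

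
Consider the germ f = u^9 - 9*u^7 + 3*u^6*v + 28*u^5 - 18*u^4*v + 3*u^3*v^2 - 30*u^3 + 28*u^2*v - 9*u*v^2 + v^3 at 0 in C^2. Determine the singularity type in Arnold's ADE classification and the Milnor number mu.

Type D_{4}, Milnor number mu = 4.

The Hessian of f at 0 has rank 0. Corank 2; j^3 = -(3*u - v)*(10*u^2 - 6*u*v + v^2) splits into three distinct lines over C (the quadratic factor has nonzero discriminant), so D_4.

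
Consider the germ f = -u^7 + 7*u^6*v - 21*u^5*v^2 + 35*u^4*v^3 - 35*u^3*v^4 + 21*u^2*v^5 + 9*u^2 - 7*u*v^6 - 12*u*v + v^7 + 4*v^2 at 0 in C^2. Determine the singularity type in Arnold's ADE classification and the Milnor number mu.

The Hessian of f at 0 is [[18, -12], [-12, 8]] with rank 1, so corank 1. A Groebner basis of the Jacobian ideal J(f) in C{u,v} is {v^6, u - 2*v/3}; counting standard monomials gives mu = 6. Corank 1: A-series; mu = 6 gives A_6.

Type A_{6}, Milnor number mu = 6.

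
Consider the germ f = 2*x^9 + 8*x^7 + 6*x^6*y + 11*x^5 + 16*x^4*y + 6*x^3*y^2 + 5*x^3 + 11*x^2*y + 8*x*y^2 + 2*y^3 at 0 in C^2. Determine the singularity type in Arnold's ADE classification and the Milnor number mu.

Type D_4, Milnor number mu = 4.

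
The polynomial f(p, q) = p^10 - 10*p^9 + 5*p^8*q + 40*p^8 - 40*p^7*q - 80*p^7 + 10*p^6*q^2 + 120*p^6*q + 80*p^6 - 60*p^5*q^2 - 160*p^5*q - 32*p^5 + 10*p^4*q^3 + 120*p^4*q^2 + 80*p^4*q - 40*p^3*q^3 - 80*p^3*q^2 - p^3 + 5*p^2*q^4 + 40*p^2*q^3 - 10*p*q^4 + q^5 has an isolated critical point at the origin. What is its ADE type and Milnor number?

Type E_{8}, Milnor number mu = 8.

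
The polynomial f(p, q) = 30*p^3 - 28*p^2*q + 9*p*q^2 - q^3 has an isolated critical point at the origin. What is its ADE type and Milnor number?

The Hessian of f at 0 is [[0, 0], [0, 0]] with rank 0, so corank 2. A Groebner basis of the Jacobian ideal J(f) in C{p,q} is {q^3, p^2 - 3*q^2/26, p*q - 9*q^2/26}; counting standard monomials gives mu = 4. Corank 2; j^3 = (3*p - q)*(10*p^2 - 6*p*q + q^2) splits into three distinct lines over C (the quadratic factor has nonzero discriminant), so D_4.

Type D4, Milnor number mu = 4.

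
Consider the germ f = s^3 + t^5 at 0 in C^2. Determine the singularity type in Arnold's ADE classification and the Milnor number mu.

The Hessian of f at 0 has rank 0. Corank 2; j^3 = s^3 is a perfect cube, so E-series; the 5-jet and mu = 8 give E_8.

Type E_{8}, Milnor number mu = 8.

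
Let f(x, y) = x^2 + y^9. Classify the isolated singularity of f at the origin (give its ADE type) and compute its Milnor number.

The Hessian of f at 0 has rank 1. Corank 1: A-series; mu = 8 gives A_8.

Type A8, Milnor number mu = 8.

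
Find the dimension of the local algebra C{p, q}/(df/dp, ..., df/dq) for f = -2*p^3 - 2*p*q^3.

7

The Hessian of f at 0 has rank 0. Corank 2; j^3 = -2*p^3 is a perfect cube, so E-series; the 4-jet and mu = 7 give E_7.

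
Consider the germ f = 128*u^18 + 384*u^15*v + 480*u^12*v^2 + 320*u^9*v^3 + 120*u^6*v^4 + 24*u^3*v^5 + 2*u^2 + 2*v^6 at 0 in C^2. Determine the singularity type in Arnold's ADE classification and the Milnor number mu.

Type A_5, Milnor number mu = 5.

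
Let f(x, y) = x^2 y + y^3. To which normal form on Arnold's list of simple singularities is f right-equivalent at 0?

D_4

The Hessian of f at 0 is [[0, 0], [0, 0]] with rank 0, so corank 2. A Groebner basis of the Jacobian ideal J(f) in C{x,y} is {y^3, x^2 + 3*y^2, x*y}; counting standard monomials gives mu = 4. Corank 2; j^3 = y*(x^2 + y^2) splits into three distinct lines over C (the quadratic factor has nonzero discriminant), so D_4.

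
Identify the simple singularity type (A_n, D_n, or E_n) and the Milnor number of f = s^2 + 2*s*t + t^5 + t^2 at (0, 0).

Type A4, Milnor number mu = 4.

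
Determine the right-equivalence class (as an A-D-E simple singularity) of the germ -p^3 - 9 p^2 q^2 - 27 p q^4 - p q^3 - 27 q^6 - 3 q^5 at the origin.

E7

The Hessian of f at 0 has rank 0. Corank 2; j^3 = -p^3 is a perfect cube, so E-series; the 4-jet and mu = 7 give E_7.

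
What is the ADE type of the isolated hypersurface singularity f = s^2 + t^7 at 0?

A_6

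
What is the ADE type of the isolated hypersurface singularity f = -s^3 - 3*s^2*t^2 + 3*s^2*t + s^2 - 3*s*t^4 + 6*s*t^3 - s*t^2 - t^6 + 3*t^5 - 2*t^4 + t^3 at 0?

A_2

The Hessian of f at 0 is [[2, 0], [0, 0]] with rank 1, so corank 1. A Groebner basis of the Jacobian ideal J(f) in C{s,t} is {t^2, s}; counting standard monomials gives mu = 2. Corank 1: A-series; mu = 2 gives A_2.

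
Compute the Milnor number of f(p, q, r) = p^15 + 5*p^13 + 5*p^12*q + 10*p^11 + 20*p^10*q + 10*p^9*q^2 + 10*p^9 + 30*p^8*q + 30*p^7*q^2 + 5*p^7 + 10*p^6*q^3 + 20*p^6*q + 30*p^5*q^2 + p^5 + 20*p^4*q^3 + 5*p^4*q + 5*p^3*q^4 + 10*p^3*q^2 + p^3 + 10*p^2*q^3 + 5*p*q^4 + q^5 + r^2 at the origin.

8

The Hessian of f at 0 is [[0, 0, 0], [0, 0, 0], [0, 0, 2]] with rank 1, so corank 2. A Groebner basis of the Jacobian ideal J(f) in C{p,q,r} is {q^5, p*q^3 + q^4/4, p^2, r}; counting standard monomials gives mu = 8. Corank 2; j^3 = p^3 is a perfect cube, so E-series; the 5-jet and mu = 8 give E_8.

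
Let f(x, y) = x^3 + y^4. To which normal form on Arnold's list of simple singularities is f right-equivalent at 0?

E_{6}

The Hessian of f at 0 has rank 0. Corank 2; j^3 = x^3 is a perfect cube, so E-series; the 4-jet and mu = 6 give E_6.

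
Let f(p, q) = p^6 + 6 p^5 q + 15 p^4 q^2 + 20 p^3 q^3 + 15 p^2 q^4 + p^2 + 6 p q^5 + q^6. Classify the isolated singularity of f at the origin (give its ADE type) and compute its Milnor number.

Type A_5, Milnor number mu = 5.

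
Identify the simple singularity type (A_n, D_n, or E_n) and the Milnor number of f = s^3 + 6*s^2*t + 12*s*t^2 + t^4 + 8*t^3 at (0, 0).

Type E6, Milnor number mu = 6.

The Hessian of f at 0 is [[0, 0], [0, 0]] with rank 0, so corank 2. A Groebner basis of the Jacobian ideal J(f) in C{s,t} is {t^3, s^2 + 4*s*t + 4*t^2}; counting standard monomials gives mu = 6. Corank 2; j^3 = (s + 2*t)^3 is a perfect cube, so E-series; the 4-jet and mu = 6 give E_6.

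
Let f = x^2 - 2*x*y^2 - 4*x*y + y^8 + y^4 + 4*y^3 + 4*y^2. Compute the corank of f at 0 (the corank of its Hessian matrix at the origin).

The Hessian at 0 is [[2, -4], [-4, 8]] of rank 1; hence corank 1.

1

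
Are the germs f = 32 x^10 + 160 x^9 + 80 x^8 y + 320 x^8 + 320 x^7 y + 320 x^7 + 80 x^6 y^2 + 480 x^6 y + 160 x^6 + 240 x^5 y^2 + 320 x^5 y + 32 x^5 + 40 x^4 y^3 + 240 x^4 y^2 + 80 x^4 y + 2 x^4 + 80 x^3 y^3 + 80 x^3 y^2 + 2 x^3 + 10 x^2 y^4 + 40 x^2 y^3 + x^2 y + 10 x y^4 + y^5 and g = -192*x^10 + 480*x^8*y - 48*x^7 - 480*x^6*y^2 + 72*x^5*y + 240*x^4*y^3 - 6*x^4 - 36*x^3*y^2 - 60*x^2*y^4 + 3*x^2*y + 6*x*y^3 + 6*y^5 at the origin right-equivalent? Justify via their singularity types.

The Hessian of f at 0 is [[0, 0], [0, 0]] with rank 0, so corank 2. A Groebner basis of the Jacobian ideal J(f) in C{x,y} is {-x*y/10 + y^4, x*y^2, x^2 + x*y/2}; counting standard monomials gives mu = 6. Corank 2; j^3 = x^2*(2*x + y) has shape L^2 M (L != M), so D-series; mu = 6 gives D_6. The Hessian of g at 0 is [[0, 0], [0, 0]] with rank 0, so corank 2. A Groebner basis of the Jacobian ideal J(g) in C{x,y} is {x^3, x^2*y, -x^2/4 + x*y^2, x*y + y^3}; counting standard monomials gives mu = 6. Corank 2; j^3 = 3*x^2*y has shape L^2 M (L != M), so D-series; mu = 6 gives D_6. Both have type D_6, hence right-equivalent.

Yes.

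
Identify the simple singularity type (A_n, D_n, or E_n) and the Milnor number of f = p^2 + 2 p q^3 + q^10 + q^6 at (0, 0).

Type A9, Milnor number mu = 9.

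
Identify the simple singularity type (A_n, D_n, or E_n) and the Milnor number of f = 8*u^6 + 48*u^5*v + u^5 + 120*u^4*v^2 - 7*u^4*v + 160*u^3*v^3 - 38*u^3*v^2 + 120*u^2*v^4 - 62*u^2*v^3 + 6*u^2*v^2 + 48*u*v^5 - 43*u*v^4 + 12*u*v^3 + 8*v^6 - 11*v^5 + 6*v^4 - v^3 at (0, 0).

Type E_{8}, Milnor number mu = 8.

The Hessian of f at 0 is [[0, 0], [0, 0]] with rank 0, so corank 2. A Groebner basis of the Jacobian ideal J(f) in C{u,v} is {u^4 + u*v^2, u^2*v + 2*u*v^2 - v^2/4, v^3}; counting standard monomials gives mu = 8. Corank 2; j^3 = -v^3 is a perfect cube, so E-series; the 5-jet and mu = 8 give E_8.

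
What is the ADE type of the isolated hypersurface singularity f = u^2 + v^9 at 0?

The Hessian of f at 0 has rank 1. Corank 1: A-series; mu = 8 gives A_8.

A_{8}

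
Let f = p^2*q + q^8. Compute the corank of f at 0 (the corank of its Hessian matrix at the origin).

2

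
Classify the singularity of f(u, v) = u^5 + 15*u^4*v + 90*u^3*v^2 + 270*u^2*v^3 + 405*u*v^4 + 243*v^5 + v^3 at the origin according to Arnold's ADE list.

E_{8}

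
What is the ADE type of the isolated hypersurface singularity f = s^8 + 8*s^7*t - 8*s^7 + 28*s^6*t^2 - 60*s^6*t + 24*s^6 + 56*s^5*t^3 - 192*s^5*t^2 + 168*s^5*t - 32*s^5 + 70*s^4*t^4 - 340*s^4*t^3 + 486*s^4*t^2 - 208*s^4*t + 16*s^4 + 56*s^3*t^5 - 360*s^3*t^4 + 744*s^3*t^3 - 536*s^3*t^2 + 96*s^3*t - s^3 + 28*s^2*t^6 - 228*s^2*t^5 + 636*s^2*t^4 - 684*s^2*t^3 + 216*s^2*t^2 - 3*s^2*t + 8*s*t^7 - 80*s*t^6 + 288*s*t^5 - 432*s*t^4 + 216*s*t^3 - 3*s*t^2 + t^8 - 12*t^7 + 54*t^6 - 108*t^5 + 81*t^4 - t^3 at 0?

E6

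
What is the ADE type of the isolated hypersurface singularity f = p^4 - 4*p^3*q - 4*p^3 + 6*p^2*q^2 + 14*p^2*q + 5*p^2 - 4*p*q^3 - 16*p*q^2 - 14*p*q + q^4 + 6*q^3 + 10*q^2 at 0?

A_1

The Hessian of f at 0 is [[10, -14], [-14, 20]] with rank 2, so corank 0. A Groebner basis of the Jacobian ideal J(f) in C{p,q} is {p, q}; counting standard monomials gives mu = 1. Corank 0: nondegenerate Morse point, so A_1.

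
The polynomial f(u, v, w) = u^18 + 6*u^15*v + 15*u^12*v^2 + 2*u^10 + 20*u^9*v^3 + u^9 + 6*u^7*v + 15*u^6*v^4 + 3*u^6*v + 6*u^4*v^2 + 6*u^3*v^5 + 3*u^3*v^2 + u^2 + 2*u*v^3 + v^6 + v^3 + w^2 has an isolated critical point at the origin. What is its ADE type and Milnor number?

Type A_{2}, Milnor number mu = 2.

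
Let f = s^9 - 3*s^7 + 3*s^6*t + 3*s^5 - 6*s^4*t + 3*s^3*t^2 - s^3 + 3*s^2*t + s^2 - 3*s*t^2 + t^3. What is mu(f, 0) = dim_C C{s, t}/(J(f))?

The Hessian of f at 0 has rank 1. Corank 1: A-series; mu = 2 gives A_2.

2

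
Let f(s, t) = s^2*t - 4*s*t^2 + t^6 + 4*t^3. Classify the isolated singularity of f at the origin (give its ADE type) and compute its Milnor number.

Type D_7, Milnor number mu = 7.

The Hessian of f at 0 is [[0, 0], [0, 0]] with rank 0, so corank 2. A Groebner basis of the Jacobian ideal J(f) in C{s,t} is {s^2/6 + t^5 - 2*t^2/3, s^3 - 8*t^3, s*t - 2*t^2}; counting standard monomials gives mu = 7. Corank 2; j^3 = t*(s - 2*t)^2 has shape L^2 M (L != M), so D-series; mu = 7 gives D_7.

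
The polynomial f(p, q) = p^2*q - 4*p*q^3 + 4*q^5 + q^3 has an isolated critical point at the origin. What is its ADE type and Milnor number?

Type D_{4}, Milnor number mu = 4.

The Hessian of f at 0 has rank 0. Corank 2; j^3 = q*(p^2 + q^2) splits into three distinct lines over C (the quadratic factor has nonzero discriminant), so D_4.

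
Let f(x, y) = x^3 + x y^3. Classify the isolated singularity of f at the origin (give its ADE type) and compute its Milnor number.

The Hessian of f at 0 has rank 0. Corank 2; j^3 = x^3 is a perfect cube, so E-series; the 4-jet and mu = 7 give E_7.

Type E_7, Milnor number mu = 7.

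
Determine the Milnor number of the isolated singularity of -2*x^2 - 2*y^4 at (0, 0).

The Hessian of f at 0 is [[-4, 0], [0, 0]] with rank 1, so corank 1. A Groebner basis of the Jacobian ideal J(f) in C{x,y} is {y^3, x}; counting standard monomials gives mu = 3. Corank 1: A-series; mu = 3 gives A_3.

3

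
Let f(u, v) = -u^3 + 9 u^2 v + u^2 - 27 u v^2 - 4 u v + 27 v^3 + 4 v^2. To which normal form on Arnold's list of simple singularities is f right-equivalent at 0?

A_{2}

The Hessian of f at 0 has rank 1. Corank 1: A-series; mu = 2 gives A_2.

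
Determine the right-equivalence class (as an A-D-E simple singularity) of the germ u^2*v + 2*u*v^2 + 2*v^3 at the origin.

D_{4}

The Hessian of f at 0 has rank 0. Corank 2; j^3 = v*(u^2 + 2*u*v + 2*v^2) splits into three distinct lines over C (the quadratic factor has nonzero discriminant), so D_4.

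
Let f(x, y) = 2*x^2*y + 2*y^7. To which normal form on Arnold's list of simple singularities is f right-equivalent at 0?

D8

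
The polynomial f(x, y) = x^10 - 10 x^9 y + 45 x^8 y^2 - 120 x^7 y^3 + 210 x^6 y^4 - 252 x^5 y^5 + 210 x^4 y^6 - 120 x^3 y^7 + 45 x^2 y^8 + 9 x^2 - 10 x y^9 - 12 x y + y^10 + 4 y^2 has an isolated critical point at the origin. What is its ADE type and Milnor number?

Type A9, Milnor number mu = 9.

The Hessian of f at 0 is [[18, -12], [-12, 8]] with rank 1, so corank 1. A Groebner basis of the Jacobian ideal J(f) in C{x,y} is {y^9, x - 2*y/3}; counting standard monomials gives mu = 9. Corank 1: A-series; mu = 9 gives A_9.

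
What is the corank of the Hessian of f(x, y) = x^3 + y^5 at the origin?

2

The Hessian at 0 is [[0, 0], [0, 0]] of rank 0; hence corank 2.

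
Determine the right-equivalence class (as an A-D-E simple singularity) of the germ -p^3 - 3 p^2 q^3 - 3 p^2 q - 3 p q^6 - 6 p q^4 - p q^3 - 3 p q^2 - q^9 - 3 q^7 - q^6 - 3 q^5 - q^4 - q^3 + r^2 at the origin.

E_{7}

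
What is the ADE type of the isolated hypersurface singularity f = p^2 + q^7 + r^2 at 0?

A_6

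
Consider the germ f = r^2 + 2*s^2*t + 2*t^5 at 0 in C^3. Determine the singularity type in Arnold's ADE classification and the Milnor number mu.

The Hessian of f at 0 has rank 1. Corank 2; j^3 = 2*s^2*t has shape L^2 M (L != M), so D-series; mu = 6 gives D_6.

Type D_6, Milnor number mu = 6.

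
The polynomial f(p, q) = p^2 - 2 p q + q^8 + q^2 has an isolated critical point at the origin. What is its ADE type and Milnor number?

Type A_7, Milnor number mu = 7.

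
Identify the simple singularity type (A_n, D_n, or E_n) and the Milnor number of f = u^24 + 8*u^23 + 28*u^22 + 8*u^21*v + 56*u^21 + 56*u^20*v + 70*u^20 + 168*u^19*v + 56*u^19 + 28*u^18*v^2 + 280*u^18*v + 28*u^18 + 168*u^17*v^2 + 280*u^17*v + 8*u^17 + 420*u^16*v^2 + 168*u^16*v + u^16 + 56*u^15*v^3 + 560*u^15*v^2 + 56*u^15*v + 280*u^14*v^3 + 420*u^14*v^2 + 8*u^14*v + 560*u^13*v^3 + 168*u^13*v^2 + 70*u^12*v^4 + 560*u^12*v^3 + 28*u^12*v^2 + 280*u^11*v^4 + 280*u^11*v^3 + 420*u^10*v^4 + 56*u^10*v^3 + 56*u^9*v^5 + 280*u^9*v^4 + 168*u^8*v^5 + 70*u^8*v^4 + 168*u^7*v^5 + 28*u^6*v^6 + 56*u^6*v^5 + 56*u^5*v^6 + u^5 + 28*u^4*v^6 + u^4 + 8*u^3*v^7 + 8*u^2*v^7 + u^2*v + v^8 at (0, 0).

Type D9, Milnor number mu = 9.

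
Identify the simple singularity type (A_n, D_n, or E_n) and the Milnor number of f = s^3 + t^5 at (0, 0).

Type E_8, Milnor number mu = 8.

The Hessian of f at 0 has rank 0. Corank 2; j^3 = s^3 is a perfect cube, so E-series; the 5-jet and mu = 8 give E_8.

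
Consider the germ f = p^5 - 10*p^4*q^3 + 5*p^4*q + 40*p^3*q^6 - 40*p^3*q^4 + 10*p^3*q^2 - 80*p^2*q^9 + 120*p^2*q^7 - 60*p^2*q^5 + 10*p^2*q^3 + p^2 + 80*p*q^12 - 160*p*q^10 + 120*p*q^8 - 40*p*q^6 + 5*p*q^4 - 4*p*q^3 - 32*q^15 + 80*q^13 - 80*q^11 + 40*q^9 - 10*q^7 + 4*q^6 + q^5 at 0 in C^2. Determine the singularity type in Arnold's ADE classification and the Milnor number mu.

Type A_{4}, Milnor number mu = 4.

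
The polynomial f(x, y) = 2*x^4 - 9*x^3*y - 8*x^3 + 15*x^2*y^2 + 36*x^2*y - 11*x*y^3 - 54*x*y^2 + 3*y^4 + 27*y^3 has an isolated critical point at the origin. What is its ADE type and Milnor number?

Type E_7, Milnor number mu = 7.

The Hessian of f at 0 has rank 0. Corank 2; j^3 = -(2*x - 3*y)^3 is a perfect cube, so E-series; the 4-jet and mu = 7 give E_7.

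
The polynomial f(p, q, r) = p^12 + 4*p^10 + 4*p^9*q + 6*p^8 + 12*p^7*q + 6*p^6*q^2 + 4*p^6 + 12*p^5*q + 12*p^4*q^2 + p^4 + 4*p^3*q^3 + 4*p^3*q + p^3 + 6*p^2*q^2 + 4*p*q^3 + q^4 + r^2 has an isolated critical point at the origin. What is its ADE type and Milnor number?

Type E_{6}, Milnor number mu = 6.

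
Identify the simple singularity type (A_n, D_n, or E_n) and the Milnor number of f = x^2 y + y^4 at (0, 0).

The Hessian of f at 0 has rank 0. Corank 2; j^3 = x^2*y has shape L^2 M (L != M), so D-series; mu = 5 gives D_5.

Type D_5, Milnor number mu = 5.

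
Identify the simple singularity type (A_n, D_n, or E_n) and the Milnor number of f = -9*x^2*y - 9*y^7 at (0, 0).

Type D8, Milnor number mu = 8.

The Hessian of f at 0 has rank 0. Corank 2; j^3 = -9*x^2*y has shape L^2 M (L != M), so D-series; mu = 8 gives D_8.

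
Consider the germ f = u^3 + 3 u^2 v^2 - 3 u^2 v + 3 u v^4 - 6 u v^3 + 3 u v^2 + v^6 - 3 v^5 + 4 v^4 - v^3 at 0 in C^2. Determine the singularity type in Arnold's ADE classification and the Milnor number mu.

The Hessian of f at 0 is [[0, 0], [0, 0]] with rank 0, so corank 2. A Groebner basis of the Jacobian ideal J(f) in C{u,v} is {u^3 + 3*u^2/2 - 3*u*v + 3*v^2/2, u^2*v + u^2 - 2*u*v + v^2, u^2/2 + u*v^2 - u*v + v^2/2, v^3}; counting standard monomials gives mu = 6. Corank 2; j^3 = (u - v)^3 is a perfect cube, so E-series; the 4-jet and mu = 6 give E_6.

Type E6, Milnor number mu = 6.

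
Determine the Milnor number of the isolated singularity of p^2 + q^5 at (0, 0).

The Hessian of f at 0 is [[2, 0], [0, 0]] with rank 1, so corank 1. A Groebner basis of the Jacobian ideal J(f) in C{p,q} is {q^4, p}; counting standard monomials gives mu = 4. Corank 1: A-series; mu = 4 gives A_4.

4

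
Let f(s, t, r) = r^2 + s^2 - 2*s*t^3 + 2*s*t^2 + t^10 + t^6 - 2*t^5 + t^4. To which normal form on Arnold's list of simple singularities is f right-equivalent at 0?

A9

The Hessian of f at 0 is [[2, 0, 0], [0, 0, 0], [0, 0, 2]] with rank 2, so corank 1. A Groebner basis of the Jacobian ideal J(f) in C{s,t,r} is {s^4 + s^3/3 - s^2*t - 5*s^2/3 - 7*s*t^2/3 - 2*s*t/3 - 2*s/3 - 2*t^2/3, s^3*t + s^3 - 2*s^2*t - 3*s^2 - 4*s*t^2 - s*t - s - t^2, s^3/3 + s^2*t^2 + s^2*t + 4*s^2/3 + 5*s*t^2/3 + s*t/3 + s/3 + t^2/3, -s + t^3 - t^2, r}; counting standard monomials gives mu = 9. Corank 1: A-series; mu = 9 gives A_9.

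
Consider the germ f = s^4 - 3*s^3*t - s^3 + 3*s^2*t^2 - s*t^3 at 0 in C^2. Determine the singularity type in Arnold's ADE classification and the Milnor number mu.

The Hessian of f at 0 has rank 0. Corank 2; j^3 = -s^3 is a perfect cube, so E-series; the 4-jet and mu = 7 give E_7.

Type E_{7}, Milnor number mu = 7.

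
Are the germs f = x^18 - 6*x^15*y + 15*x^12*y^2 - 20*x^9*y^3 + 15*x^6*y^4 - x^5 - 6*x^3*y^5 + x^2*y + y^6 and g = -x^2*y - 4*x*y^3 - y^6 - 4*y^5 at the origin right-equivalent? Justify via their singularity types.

Yes.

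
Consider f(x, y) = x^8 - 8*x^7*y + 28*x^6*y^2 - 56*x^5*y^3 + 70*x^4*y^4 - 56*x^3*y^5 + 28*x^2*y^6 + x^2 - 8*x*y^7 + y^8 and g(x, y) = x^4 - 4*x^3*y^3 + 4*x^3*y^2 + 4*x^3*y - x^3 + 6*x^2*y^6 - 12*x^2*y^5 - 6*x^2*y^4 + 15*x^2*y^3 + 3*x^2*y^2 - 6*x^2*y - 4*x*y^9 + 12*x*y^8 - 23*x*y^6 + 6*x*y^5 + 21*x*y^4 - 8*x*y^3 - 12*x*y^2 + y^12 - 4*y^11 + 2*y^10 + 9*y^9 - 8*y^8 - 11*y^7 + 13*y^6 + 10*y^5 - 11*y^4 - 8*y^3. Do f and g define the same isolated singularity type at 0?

No.

The Hessian of f at 0 is [[2, 0], [0, 0]] with rank 1, so corank 1. A Groebner basis of the Jacobian ideal J(f) in C{x,y} is {y^7, x}; counting standard monomials gives mu = 7. Corank 1: A-series; mu = 7 gives A_7. The Hessian of g at 0 is [[0, 0], [0, 0]] with rank 0, so corank 2. A Groebner basis of the Jacobian ideal J(g) in C{x,y} is {x^3 - 6*x^2 - 24*x*y - 24*y^2, x^2*y + 4*x^2 + 16*x*y + 16*y^2, -5*x^2/2 + x*y^2 - 10*x*y - 10*y^2, 3*x^2/2 + 6*x*y + y^3 + 6*y^2}; counting standard monomials gives mu = 6. Corank 2; j^3 = -(x + 2*y)^3 is a perfect cube, so E-series; the 4-jet and mu = 6 give E_6. f is A_7 but g is E_6, hence not right-equivalent.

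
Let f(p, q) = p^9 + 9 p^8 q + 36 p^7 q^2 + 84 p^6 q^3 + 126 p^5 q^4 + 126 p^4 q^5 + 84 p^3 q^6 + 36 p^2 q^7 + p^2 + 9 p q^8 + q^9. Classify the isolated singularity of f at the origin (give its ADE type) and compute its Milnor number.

Type A_{8}, Milnor number mu = 8.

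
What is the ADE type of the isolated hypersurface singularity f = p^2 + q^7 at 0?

A6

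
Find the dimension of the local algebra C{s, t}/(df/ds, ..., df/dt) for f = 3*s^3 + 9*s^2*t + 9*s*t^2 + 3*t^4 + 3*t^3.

6

The Hessian of f at 0 has rank 0. Corank 2; j^3 = 3*(s + t)^3 is a perfect cube, so E-series; the 4-jet and mu = 6 give E_6.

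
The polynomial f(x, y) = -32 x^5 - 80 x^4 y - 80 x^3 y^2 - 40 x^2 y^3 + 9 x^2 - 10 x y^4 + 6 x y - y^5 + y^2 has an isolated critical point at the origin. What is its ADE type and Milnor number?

Type A4, Milnor number mu = 4.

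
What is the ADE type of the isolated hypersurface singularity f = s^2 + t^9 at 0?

A8

The Hessian of f at 0 has rank 1. Corank 1: A-series; mu = 8 gives A_8.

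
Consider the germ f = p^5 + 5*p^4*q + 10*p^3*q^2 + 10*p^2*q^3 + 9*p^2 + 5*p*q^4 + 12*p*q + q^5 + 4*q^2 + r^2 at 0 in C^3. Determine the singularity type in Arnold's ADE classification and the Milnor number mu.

Type A_4, Milnor number mu = 4.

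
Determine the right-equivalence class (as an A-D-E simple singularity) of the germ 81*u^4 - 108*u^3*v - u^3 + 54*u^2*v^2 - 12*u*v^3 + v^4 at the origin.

E_{6}

The Hessian of f at 0 has rank 0. Corank 2; j^3 = -u^3 is a perfect cube, so E-series; the 4-jet and mu = 6 give E_6.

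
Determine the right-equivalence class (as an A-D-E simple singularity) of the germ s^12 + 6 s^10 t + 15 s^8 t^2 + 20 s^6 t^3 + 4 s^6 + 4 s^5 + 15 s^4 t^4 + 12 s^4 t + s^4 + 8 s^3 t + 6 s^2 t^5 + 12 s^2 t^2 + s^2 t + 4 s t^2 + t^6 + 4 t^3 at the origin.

The Hessian of f at 0 has rank 0. Corank 2; j^3 = t*(s + 2*t)^2 has shape L^2 M (L != M), so D-series; mu = 7 gives D_7.

D7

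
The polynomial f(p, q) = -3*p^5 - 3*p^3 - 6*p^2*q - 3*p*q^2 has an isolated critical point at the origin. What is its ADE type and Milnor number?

The Hessian of f at 0 has rank 0. Corank 2; j^3 = -3*p*(p + q)^2 has shape L^2 M (L != M), so D-series; mu = 6 gives D_6.

Type D_{6}, Milnor number mu = 6.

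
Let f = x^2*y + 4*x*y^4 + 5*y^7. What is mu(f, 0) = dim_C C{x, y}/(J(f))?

The Hessian of f at 0 is [[0, 0], [0, 0]] with rank 0, so corank 2. A Groebner basis of the Jacobian ideal J(f) in C{x,y} is {-2*x^2/3 + x*y^3, x*y/2 + y^4, x^3, x^2*y}; counting standard monomials gives mu = 8. Corank 2; j^3 = x^2*y has shape L^2 M (L != M), so D-series; mu = 8 gives D_8.

8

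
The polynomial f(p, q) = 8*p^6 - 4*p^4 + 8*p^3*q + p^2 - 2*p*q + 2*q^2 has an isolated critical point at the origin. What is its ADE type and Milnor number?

Type A1, Milnor number mu = 1.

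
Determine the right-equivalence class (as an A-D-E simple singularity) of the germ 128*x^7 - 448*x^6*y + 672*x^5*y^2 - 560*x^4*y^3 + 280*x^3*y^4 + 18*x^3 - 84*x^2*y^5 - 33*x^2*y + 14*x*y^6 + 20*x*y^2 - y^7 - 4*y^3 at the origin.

The Hessian of f at 0 is [[0, 0], [0, 0]] with rank 0, so corank 2. A Groebner basis of the Jacobian ideal J(f) in C{x,y} is {-2187*x*y/14 + y^6 + 729*y^2/7, x*y^2 - 2*y^3/3, x^2 - 7*x*y/6 + y^2/3}; counting standard monomials gives mu = 8. Corank 2; j^3 = (2*x - y)*(3*x - 2*y)^2 has shape L^2 M (L != M), so D-series; mu = 8 gives D_8.

D_8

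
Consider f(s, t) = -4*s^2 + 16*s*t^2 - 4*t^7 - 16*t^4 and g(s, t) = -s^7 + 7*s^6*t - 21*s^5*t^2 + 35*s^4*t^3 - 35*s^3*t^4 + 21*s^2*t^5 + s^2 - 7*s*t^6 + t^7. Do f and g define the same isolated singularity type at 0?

Yes.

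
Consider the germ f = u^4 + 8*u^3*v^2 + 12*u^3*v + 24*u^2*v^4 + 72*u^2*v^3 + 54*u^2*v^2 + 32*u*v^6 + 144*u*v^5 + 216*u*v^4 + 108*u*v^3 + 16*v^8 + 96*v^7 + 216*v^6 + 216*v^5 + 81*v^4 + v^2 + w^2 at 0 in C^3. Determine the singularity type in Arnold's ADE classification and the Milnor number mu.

Type A_3, Milnor number mu = 3.

The Hessian of f at 0 is [[0, 0, 0], [0, 2, 0], [0, 0, 2]] with rank 2, so corank 1. A Groebner basis of the Jacobian ideal J(f) in C{u,v,w} is {u^3, v, w}; counting standard monomials gives mu = 3. Corank 1: A-series; mu = 3 gives A_3.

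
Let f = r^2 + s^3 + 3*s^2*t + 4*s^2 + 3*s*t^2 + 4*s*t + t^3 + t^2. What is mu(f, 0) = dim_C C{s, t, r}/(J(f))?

2

The Hessian of f at 0 has rank 2. Corank 1: A-series; mu = 2 gives A_2.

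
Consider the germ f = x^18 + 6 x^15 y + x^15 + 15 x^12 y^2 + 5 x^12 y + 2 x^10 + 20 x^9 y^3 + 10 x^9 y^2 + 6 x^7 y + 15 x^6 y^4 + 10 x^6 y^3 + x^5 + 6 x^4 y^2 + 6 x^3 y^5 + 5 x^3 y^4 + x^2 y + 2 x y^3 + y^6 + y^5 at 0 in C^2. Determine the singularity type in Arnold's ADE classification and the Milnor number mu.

Type D7, Milnor number mu = 7.

The Hessian of f at 0 has rank 0. Corank 2; j^3 = x^2*y has shape L^2 M (L != M), so D-series; mu = 7 gives D_7.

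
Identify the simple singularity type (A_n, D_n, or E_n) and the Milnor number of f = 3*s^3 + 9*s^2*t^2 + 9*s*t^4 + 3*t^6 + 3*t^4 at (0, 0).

The Hessian of f at 0 has rank 0. Corank 2; j^3 = 3*s^3 is a perfect cube, so E-series; the 4-jet and mu = 6 give E_6.

Type E_{6}, Milnor number mu = 6.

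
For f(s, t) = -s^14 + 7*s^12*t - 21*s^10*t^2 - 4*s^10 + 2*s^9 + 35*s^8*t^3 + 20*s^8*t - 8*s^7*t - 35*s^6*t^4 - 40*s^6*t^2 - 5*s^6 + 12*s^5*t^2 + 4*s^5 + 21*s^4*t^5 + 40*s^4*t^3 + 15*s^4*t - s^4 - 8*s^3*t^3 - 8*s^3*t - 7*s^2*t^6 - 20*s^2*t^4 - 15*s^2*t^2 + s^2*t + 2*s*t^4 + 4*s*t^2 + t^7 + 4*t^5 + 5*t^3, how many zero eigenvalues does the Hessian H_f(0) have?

2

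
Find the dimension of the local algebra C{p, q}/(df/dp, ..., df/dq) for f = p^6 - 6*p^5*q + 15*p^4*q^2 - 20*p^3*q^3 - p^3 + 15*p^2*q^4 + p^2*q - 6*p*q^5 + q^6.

7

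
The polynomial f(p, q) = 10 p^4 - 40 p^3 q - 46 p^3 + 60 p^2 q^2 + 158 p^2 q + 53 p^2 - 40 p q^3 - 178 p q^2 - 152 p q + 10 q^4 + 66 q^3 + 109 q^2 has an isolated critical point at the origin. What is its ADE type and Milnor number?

Type A1, Milnor number mu = 1.

The Hessian of f at 0 has rank 2. Corank 0: nondegenerate Morse point, so A_1.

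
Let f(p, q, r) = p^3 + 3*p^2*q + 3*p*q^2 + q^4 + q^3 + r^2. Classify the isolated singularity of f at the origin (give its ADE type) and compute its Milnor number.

The Hessian of f at 0 has rank 1. Corank 2; j^3 = (p + q)^3 is a perfect cube, so E-series; the 4-jet and mu = 6 give E_6.

Type E_6, Milnor number mu = 6.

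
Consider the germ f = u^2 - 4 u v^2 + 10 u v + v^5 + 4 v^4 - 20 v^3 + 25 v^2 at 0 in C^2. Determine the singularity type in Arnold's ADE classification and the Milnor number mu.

The Hessian of f at 0 has rank 1. Corank 1: A-series; mu = 4 gives A_4.

Type A4, Milnor number mu = 4.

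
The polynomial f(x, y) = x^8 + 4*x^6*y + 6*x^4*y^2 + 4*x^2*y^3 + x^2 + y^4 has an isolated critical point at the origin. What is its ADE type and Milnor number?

The Hessian of f at 0 has rank 1. Corank 1: A-series; mu = 3 gives A_3.

Type A3, Milnor number mu = 3.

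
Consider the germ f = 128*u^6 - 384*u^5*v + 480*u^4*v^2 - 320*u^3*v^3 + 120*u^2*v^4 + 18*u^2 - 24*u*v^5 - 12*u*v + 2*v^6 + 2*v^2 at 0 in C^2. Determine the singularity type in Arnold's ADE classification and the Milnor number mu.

The Hessian of f at 0 has rank 1. Corank 1: A-series; mu = 5 gives A_5.

Type A_{5}, Milnor number mu = 5.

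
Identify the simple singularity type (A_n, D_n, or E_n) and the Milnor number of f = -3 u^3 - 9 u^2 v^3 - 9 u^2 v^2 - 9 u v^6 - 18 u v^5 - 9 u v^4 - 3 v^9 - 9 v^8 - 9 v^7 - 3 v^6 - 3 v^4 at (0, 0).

Type E_6, Milnor number mu = 6.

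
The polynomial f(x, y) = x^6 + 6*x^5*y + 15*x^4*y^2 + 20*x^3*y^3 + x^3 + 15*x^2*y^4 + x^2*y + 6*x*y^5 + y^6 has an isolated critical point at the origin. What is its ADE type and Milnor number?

Type D7, Milnor number mu = 7.

The Hessian of f at 0 is [[0, 0], [0, 0]] with rank 0, so corank 2. A Groebner basis of the Jacobian ideal J(f) in C{x,y} is {-x*y/6 + y^5, x*y^2, x^2 + x*y}; counting standard monomials gives mu = 7. Corank 2; j^3 = x^2*(x + y) has shape L^2 M (L != M), so D-series; mu = 7 gives D_7.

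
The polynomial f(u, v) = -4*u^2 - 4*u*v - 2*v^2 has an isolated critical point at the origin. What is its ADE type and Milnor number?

Type A_1, Milnor number mu = 1.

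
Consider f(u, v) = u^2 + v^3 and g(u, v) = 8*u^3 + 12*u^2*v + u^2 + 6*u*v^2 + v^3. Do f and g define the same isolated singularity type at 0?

The Hessian of f at 0 has rank 1. Corank 1: A-series; mu = 2 gives A_2. The Hessian of g at 0 has rank 1. Corank 1: A-series; mu = 2 gives A_2. Both have type A_2, hence right-equivalent.

Yes.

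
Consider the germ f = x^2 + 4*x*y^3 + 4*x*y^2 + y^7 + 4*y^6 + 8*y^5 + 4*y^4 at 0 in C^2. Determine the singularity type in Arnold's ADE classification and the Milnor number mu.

The Hessian of f at 0 is [[2, 0], [0, 0]] with rank 1, so corank 1. A Groebner basis of the Jacobian ideal J(f) in C{x,y} is {x^3, x^2*y - x^2/2 - x*y + x + 2*y^2, x^2/4 + x*y^2 - x*y/2 + x/2 + y^2, x/2 + y^3 + y^2}; counting standard monomials gives mu = 6. Corank 1: A-series; mu = 6 gives A_6.

Type A6, Milnor number mu = 6.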